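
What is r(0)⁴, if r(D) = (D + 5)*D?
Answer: 0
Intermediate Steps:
r(D) = D*(5 + D) (r(D) = (5 + D)*D = D*(5 + D))
r(0)⁴ = (0*(5 + 0))⁴ = (0*5)⁴ = 0⁴ = 0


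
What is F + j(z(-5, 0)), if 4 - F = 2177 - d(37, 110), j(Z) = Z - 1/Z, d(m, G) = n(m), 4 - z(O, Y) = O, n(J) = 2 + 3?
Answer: -19432/9 ≈ -2159.1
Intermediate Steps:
n(J) = 5
z(O, Y) = 4 - O
d(m, G) = 5
F = -2168 (F = 4 - (2177 - 1*5) = 4 - (2177 - 5) = 4 - 1*2172 = 4 - 2172 = -2168)
F + j(z(-5, 0)) = -2168 + ((4 - 1*(-5)) - 1/(4 - 1*(-5))) = -2168 + ((4 + 5) - 1/(4 + 5)) = -2168 + (9 - 1/9) = -2168 + (9 - 1*⅑) = -2168 + (9 - ⅑) = -2168 + 80/9 = -19432/9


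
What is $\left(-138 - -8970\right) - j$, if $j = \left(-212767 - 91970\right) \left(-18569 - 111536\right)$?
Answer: $-39647798553$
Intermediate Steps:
$j = 39647807385$ ($j = \left(-212767 + \left(-122030 + 30060\right)\right) \left(-130105\right) = \left(-212767 - 91970\right) \left(-130105\right) = \left(-304737\right) \left(-130105\right) = 39647807385$)
$\left(-138 - -8970\right) - j = \left(-138 - -8970\right) - 39647807385 = \left(-138 + 8970\right) - 39647807385 = 8832 - 39647807385 = -39647798553$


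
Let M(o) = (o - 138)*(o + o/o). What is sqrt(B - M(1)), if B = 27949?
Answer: 13*sqrt(167) ≈ 168.00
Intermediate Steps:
M(o) = (1 + o)*(-138 + o) (M(o) = (-138 + o)*(o + 1) = (-138 + o)*(1 + o) = (1 + o)*(-138 + o))
sqrt(B - M(1)) = sqrt(27949 - (-138 + 1**2 - 137*1)) = sqrt(27949 - (-138 + 1 - 137)) = sqrt(27949 - 1*(-274)) = sqrt(27949 + 274) = sqrt(28223) = 13*sqrt(167)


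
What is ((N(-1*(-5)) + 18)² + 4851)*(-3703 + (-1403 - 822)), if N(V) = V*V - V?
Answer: -37316760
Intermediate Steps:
N(V) = V² - V
((N(-1*(-5)) + 18)² + 4851)*(-3703 + (-1403 - 822)) = (((-1*(-5))*(-1 - 1*(-5)) + 18)² + 4851)*(-3703 + (-1403 - 822)) = ((5*(-1 + 5) + 18)² + 4851)*(-3703 - 2225) = ((5*4 + 18)² + 4851)*(-5928) = ((20 + 18)² + 4851)*(-5928) = (38² + 4851)*(-5928) = (1444 + 4851)*(-5928) = 6295*(-5928) = -37316760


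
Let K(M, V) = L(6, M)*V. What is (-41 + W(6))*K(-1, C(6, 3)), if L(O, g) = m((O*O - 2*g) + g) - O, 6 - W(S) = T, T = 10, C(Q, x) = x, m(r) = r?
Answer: -4185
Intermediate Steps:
W(S) = -4 (W(S) = 6 - 1*10 = 6 - 10 = -4)
L(O, g) = O² - O - g (L(O, g) = ((O*O - 2*g) + g) - O = ((O² - 2*g) + g) - O = (O² - g) - O = O² - O - g)
K(M, V) = V*(30 - M) (K(M, V) = (6² - 1*6 - M)*V = (36 - 6 - M)*V = (30 - M)*V = V*(30 - M))
(-41 + W(6))*K(-1, C(6, 3)) = (-41 - 4)*(3*(30 - 1*(-1))) = -135*(30 + 1) = -135*31 = -45*93 = -4185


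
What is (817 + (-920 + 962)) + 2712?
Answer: 3571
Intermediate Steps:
(817 + (-920 + 962)) + 2712 = (817 + 42) + 2712 = 859 + 2712 = 3571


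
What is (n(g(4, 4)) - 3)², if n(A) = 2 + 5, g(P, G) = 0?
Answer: 16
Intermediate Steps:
n(A) = 7
(n(g(4, 4)) - 3)² = (7 - 3)² = 4² = 16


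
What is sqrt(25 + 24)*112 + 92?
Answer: 876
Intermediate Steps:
sqrt(25 + 24)*112 + 92 = sqrt(49)*112 + 92 = 7*112 + 92 = 784 + 92 = 876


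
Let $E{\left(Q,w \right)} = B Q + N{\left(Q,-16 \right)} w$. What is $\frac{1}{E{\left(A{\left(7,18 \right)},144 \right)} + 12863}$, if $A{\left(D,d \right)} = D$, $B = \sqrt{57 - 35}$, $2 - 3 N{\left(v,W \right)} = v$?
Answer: $\frac{12623}{159339051} - \frac{7 \sqrt{22}}{159339051} \approx 7.9015 \cdot 10^{-5}$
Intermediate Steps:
$N{\left(v,W \right)} = \frac{2}{3} - \frac{v}{3}$
$B = \sqrt{22} \approx 4.6904$
$E{\left(Q,w \right)} = Q \sqrt{22} + w \left(\frac{2}{3} - \frac{Q}{3}\right)$ ($E{\left(Q,w \right)} = \sqrt{22} Q + \left(\frac{2}{3} - \frac{Q}{3}\right) w = Q \sqrt{22} + w \left(\frac{2}{3} - \frac{Q}{3}\right)$)
$\frac{1}{E{\left(A{\left(7,18 \right)},144 \right)} + 12863} = \frac{1}{\left(7 \sqrt{22} - 48 \left(-2 + 7\right)\right) + 12863} = \frac{1}{\left(7 \sqrt{22} - 48 \cdot 5\right) + 12863} = \frac{1}{\left(7 \sqrt{22} - 240\right) + 12863} = \frac{1}{\left(-240 + 7 \sqrt{22}\right) + 12863} = \frac{1}{12623 + 7 \sqrt{22}}$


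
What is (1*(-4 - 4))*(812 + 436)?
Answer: -9984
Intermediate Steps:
(1*(-4 - 4))*(812 + 436) = (1*(-8))*1248 = -8*1248 = -9984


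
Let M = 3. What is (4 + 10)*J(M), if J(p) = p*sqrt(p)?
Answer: 42*sqrt(3) ≈ 72.746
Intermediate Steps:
J(p) = p**(3/2)
(4 + 10)*J(M) = (4 + 10)*3**(3/2) = 14*(3*sqrt(3)) = 42*sqrt(3)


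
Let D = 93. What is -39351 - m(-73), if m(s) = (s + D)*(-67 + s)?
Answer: -36551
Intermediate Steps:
m(s) = (-67 + s)*(93 + s) (m(s) = (s + 93)*(-67 + s) = (93 + s)*(-67 + s) = (-67 + s)*(93 + s))
-39351 - m(-73) = -39351 - (-6231 + (-73)**2 + 26*(-73)) = -39351 - (-6231 + 5329 - 1898) = -39351 - 1*(-2800) = -39351 + 2800 = -36551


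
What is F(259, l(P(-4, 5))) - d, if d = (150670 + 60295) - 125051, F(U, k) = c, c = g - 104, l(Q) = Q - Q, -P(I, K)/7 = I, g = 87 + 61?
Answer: -85870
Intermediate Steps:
g = 148
P(I, K) = -7*I
l(Q) = 0
c = 44 (c = 148 - 104 = 44)
F(U, k) = 44
d = 85914 (d = 210965 - 125051 = 85914)
F(259, l(P(-4, 5))) - d = 44 - 1*85914 = 44 - 85914 = -85870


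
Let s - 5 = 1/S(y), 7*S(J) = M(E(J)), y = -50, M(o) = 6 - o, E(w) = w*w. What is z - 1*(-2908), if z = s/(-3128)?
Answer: 22685970193/7801232 ≈ 2908.0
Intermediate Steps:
E(w) = w²
S(J) = 6/7 - J²/7 (S(J) = (6 - J²)/7 = 6/7 - J²/7)
s = 12463/2494 (s = 5 + 1/(6/7 - ⅐*(-50)²) = 5 + 1/(6/7 - ⅐*2500) = 5 + 1/(6/7 - 2500/7) = 5 + 1/(-2494/7) = 5 - 7/2494 = 12463/2494 ≈ 4.9972)
z = -12463/7801232 (z = (12463/2494)/(-3128) = (12463/2494)*(-1/3128) = -12463/7801232 ≈ -0.0015976)
z - 1*(-2908) = -12463/7801232 - 1*(-2908) = -12463/7801232 + 2908 = 22685970193/7801232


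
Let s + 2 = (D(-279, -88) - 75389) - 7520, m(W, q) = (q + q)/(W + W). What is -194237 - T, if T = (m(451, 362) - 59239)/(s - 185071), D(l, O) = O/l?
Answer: -6549653336114563/33719867390 ≈ -1.9424e+5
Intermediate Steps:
m(W, q) = q/W (m(W, q) = (2*q)/((2*W)) = (2*q)*(1/(2*W)) = q/W)
s = -23132081/279 (s = -2 + ((-88/(-279) - 75389) - 7520) = -2 + ((-88*(-1/279) - 75389) - 7520) = -2 + ((88/279 - 75389) - 7520) = -2 + (-21033443/279 - 7520) = -2 - 23131523/279 = -23132081/279 ≈ -82911.)
T = 7453883133/33719867390 (T = (362/451 - 59239)/(-23132081/279 - 185071) = (362*(1/451) - 59239)/(-74766890/279) = (362/451 - 59239)*(-279/74766890) = -26716427/451*(-279/74766890) = 7453883133/33719867390 ≈ 0.22105)
-194237 - T = -194237 - 1*7453883133/33719867390 = -194237 - 7453883133/33719867390 = -6549653336114563/33719867390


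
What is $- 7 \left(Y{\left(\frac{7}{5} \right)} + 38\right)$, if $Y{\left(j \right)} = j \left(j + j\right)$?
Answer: $- \frac{7336}{25} \approx -293.44$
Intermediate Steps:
$Y{\left(j \right)} = 2 j^{2}$ ($Y{\left(j \right)} = j 2 j = 2 j^{2}$)
$- 7 \left(Y{\left(\frac{7}{5} \right)} + 38\right) = - 7 \left(2 \left(\frac{7}{5}\right)^{2} + 38\right) = - 7 \left(2 \cdot \frac{49}{25} + 38\right) = - 7 \left(\frac{98}{25} + 38\right) = \left(-7\right) \frac{1048}{25} = - \frac{7336}{25}$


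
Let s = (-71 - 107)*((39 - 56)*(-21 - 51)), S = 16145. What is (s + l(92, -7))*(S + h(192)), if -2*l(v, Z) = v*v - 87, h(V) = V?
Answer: -7255604777/2 ≈ -3.6278e+9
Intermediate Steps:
l(v, Z) = 87/2 - v²/2 (l(v, Z) = -(v*v - 87)/2 = -(v² - 87)/2 = -(-87 + v²)/2 = 87/2 - v²/2)
s = -217872 (s = -(-3026)*(-72) = -178*1224 = -217872)
(s + l(92, -7))*(S + h(192)) = (-217872 + (87/2 - ½*92²))*(16145 + 192) = (-217872 + (87/2 - ½*8464))*16337 = (-217872 + (87/2 - 4232))*16337 = (-217872 - 8377/2)*16337 = -444121/2*16337 = -7255604777/2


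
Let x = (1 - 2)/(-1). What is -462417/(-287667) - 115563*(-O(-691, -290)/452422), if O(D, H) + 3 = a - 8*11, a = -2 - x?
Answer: -10339349500/461513757 ≈ -22.403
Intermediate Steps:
x = 1 (x = -1*(-1) = 1)
a = -3 (a = -2 - 1*1 = -2 - 1 = -3)
O(D, H) = -94 (O(D, H) = -3 + (-3 - 8*11) = -3 + (-3 - 88) = -3 - 91 = -94)
-462417/(-287667) - 115563*(-O(-691, -290)/452422) = -462417/(-287667) - 115563/((-452422/(-94))) = -462417*(-1/287667) - 115563/((-452422*(-1/94))) = 154139/95889 - 115563/4813 = -10339349500/461513757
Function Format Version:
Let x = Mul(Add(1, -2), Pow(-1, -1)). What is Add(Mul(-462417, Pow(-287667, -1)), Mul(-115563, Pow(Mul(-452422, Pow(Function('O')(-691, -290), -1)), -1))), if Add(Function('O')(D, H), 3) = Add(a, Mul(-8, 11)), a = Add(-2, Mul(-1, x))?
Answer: Rational(-10339349500, 461513757) ≈ -22.403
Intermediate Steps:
x = 1 (x = Mul(-1, -1) = 1)
a = -3 (a = Add(-2, Mul(-1, 1)) = Add(-2, -1) = -3)
Function('O')(D, H) = -94 (Function('O')(D, H) = Add(-3, Add(-3, Mul(-8, 11))) = Add(-3, Add(-3, -88)) = Add(-3, -91) = -94)
Add(Mul(-462417, Pow(-287667, -1)), Mul(-115563, Pow(Mul(-452422, Pow(Function('O')(-691, -290), -1)), -1))) = Add(Mul(-462417, Pow(-287667, -1)), Mul(-115563, Pow(Mul(-452422, Pow(-94, -1)), -1))) = Add(Mul(-462417, Rational(-1, 287667)), Mul(-115563, Pow(Mul(-452422, Rational(-1, 94)), -1))) = Add(Rational(154139, 95889), Mul(-115563, Pow(4813, -1))) = Add(Rational(154139, 95889), Mul(-115563, Rational(1, 4813))) = Add(Rational(154139, 95889), Rational(-115563, 4813)) = Rational(-10339349500, 461513757)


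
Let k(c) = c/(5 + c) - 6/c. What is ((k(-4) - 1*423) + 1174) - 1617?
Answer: -1737/2 ≈ -868.50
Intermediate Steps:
k(c) = -6/c + c/(5 + c)
((k(-4) - 1*423) + 1174) - 1617 = (((-30 + (-4)**2 - 6*(-4))/((-4)*(5 - 4)) - 1*423) + 1174) - 1617 = ((-1/4*(-30 + 16 + 24)/1 - 423) + 1174) - 1617 = ((-1/4*1*10 - 423) + 1174) - 1617 = ((-5/2 - 423) + 1174) - 1617 = (-851/2 + 1174) - 1617 = 1497/2 - 1617 = -1737/2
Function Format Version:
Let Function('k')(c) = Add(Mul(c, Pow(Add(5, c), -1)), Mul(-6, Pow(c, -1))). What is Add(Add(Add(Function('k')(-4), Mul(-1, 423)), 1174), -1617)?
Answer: Rational(-1737, 2) ≈ -868.50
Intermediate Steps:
Function('k')(c) = Add(Mul(-6, Pow(c, -1)), Mul(c, Pow(Add(5, c), -1)))
Add(Add(Add(Function('k')(-4), Mul(-1, 423)), 1174), -1617) = Add(Add(Add(Mul(Pow(-4, -1), Pow(Add(5, -4), -1), Add(-30, Pow(-4, 2), Mul(-6, -4))), Mul(-1, 423)), 1174), -1617) = Add(Add(Add(Mul(Rational(-1, 4), Pow(1, -1), Add(-30, 16, 24)), -423), 1174), -1617) = Add(Add(Add(Mul(Rational(-1, 4), 1, 10), -423), 1174), -1617) = Add(Add(Add(Rational(-5, 2), -423), 1174), -1617) = Add(Add(Rational(-851, 2), 1174), -1617) = Add(Rational(1497, 2), -1617) = Rational(-1737, 2)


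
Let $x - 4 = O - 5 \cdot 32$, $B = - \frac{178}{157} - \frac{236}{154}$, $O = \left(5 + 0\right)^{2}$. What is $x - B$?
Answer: $- \frac{1551427}{12089} \approx -128.33$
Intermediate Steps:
$O = 25$ ($O = 5^{2} = 25$)
$B = - \frac{32232}{12089}$ ($B = \left(-178\right) \frac{1}{157} - \frac{118}{77} = - \frac{178}{157} - \frac{118}{77} = - \frac{32232}{12089} \approx -2.6662$)
$x = -131$ ($x = 4 + \left(25 - 5 \cdot 32\right) = 4 + \left(25 - 160\right) = 4 - 135 = -131$)
$x - B = -131 - - \frac{32232}{12089} = -131 + \frac{32232}{12089} = - \frac{1551427}{12089}$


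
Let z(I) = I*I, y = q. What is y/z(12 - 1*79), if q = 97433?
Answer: 97433/4489 ≈ 21.705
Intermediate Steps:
y = 97433
z(I) = I²
y/z(12 - 1*79) = 97433/((12 - 1*79)²) = 97433/((12 - 79)²) = 97433/((-67)²) = 97433/4489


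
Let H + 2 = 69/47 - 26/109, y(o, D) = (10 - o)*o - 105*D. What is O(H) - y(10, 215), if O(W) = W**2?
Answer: 592499365984/26245129 ≈ 22576.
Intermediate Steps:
y(o, D) = -105*D + o*(10 - o) (y(o, D) = o*(10 - o) - 105*D = -105*D + o*(10 - o))
H = -3947/5123 (H = -2 + (69/47 - 26/109) = -2 + 6299/5123 = -3947/5123 ≈ -0.77045)
O(H) - y(10, 215) = (-3947/5123)**2 - (-1*10**2 - 105*215 + 10*10) = 15578809/26245129 - (-1*100 - 22575 + 100) = 15578809/26245129 - (-100 - 22575 + 100) = 15578809/26245129 - 1*(-22575) = 15578809/26245129 + 22575 = 592499365984/26245129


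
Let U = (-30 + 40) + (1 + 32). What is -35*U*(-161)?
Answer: 242305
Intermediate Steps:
U = 43 (U = 10 + 33 = 43)
-35*U*(-161) = -35*43*(-161) = -1505*(-161) = 242305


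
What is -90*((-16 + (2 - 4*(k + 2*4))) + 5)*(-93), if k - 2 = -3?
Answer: -309690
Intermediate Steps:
k = -1 (k = 2 - 3 = -1)
-90*((-16 + (2 - 4*(k + 2*4))) + 5)*(-93) = -90*((-16 + (2 - 4*(-1 + 2*4))) + 5)*(-93) = -90*((-16 + (2 - 4*(-1 + 8))) + 5)*(-93) = -90*((-16 + (2 - 4*7)) + 5)*(-93) = -90*((-16 + (2 - 28)) + 5)*(-93) = -90*((-16 - 26) + 5)*(-93) = -90*(-42 + 5)*(-93) = -90*(-37)*(-93) = 3330*(-93) = -309690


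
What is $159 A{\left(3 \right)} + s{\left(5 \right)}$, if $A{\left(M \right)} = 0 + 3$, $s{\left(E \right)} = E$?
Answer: $482$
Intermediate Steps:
$A{\left(M \right)} = 3$
$159 A{\left(3 \right)} + s{\left(5 \right)} = 159 \cdot 3 + 5 = 477 + 5 = 482$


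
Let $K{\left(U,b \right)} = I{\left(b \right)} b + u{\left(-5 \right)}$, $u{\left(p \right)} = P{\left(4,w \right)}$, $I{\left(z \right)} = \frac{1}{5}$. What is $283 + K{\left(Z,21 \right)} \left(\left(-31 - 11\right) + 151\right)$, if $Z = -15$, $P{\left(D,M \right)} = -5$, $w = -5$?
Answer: $\frac{979}{5} \approx 195.8$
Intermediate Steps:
$I{\left(z \right)} = \frac{1}{5}$
$u{\left(p \right)} = -5$
$K{\left(U,b \right)} = -5 + \frac{b}{5}$ ($K{\left(U,b \right)} = \frac{b}{5} - 5 = -5 + \frac{b}{5}$)
$283 + K{\left(Z,21 \right)} \left(\left(-31 - 11\right) + 151\right) = 283 + \left(-5 + \frac{1}{5} \cdot 21\right) \left(\left(-31 - 11\right) + 151\right) = 283 + \left(-5 + \frac{21}{5}\right) \left(-42 + 151\right) = 283 - \frac{436}{5} = \frac{979}{5}$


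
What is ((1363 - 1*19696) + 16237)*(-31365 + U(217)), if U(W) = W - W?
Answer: 65741040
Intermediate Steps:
U(W) = 0
((1363 - 1*19696) + 16237)*(-31365 + U(217)) = ((1363 - 1*19696) + 16237)*(-31365 + 0) = ((1363 - 19696) + 16237)*(-31365) = (-18333 + 16237)*(-31365) = -2096*(-31365) = 65741040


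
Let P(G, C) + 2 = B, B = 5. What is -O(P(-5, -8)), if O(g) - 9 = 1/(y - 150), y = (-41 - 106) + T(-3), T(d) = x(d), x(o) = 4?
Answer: -2636/293 ≈ -8.9966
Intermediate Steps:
P(G, C) = 3 (P(G, C) = -2 + 5 = 3)
T(d) = 4
y = -143 (y = (-41 - 106) + 4 = -147 + 4 = -143)
O(g) = 2636/293 (O(g) = 9 + 1/(-143 - 150) = 9 + 1/(-293) = 9 - 1/293 = 2636/293)
-O(P(-5, -8)) = -1*2636/293 = -2636/293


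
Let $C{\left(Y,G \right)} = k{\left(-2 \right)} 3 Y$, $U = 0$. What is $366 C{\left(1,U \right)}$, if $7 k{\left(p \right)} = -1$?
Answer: $- \frac{1098}{7} \approx -156.86$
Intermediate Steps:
$k{\left(p \right)} = - \frac{1}{7}$ ($k{\left(p \right)} = \frac{1}{7} \left(-1\right) = - \frac{1}{7}$)
$C{\left(Y,G \right)} = - \frac{3 Y}{7}$ ($C{\left(Y,G \right)} = \left(- \frac{1}{7}\right) 3 Y = - \frac{3 Y}{7}$)
$366 C{\left(1,U \right)} = 366 \left(\left(- \frac{3}{7}\right) 1\right) = 366 \left(- \frac{3}{7}\right) = - \frac{1098}{7}$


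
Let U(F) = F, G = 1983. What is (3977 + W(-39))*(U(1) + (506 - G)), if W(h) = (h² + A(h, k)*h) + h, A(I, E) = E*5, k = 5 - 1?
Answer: -6906204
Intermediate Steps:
k = 4
A(I, E) = 5*E
W(h) = h² + 21*h (W(h) = (h² + (5*4)*h) + h = (h² + 20*h) + h = h² + 21*h)
(3977 + W(-39))*(U(1) + (506 - G)) = (3977 - 39*(21 - 39))*(1 + (506 - 1*1983)) = (3977 - 39*(-18))*(1 + (506 - 1983)) = (3977 + 702)*(1 - 1477) = 4679*(-1476) = -6906204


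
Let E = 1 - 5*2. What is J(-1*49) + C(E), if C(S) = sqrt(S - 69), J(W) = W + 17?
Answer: -32 + I*sqrt(78) ≈ -32.0 + 8.8318*I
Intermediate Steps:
E = -9 (E = 1 - 10 = -9)
J(W) = 17 + W
C(S) = sqrt(-69 + S)
J(-1*49) + C(E) = (17 - 1*49) + sqrt(-69 - 9) = (17 - 49) + sqrt(-78) = -32 + I*sqrt(78)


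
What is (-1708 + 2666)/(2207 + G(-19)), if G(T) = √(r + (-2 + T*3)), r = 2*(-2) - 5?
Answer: 2114306/4870917 - 1916*I*√17/4870917 ≈ 0.43407 - 0.0016218*I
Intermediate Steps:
r = -9 (r = -4 - 5 = -9)
G(T) = √(-11 + 3*T) (G(T) = √(-9 + (-2 + T*3)) = √(-9 + (-2 + 3*T)) = √(-11 + 3*T))
(-1708 + 2666)/(2207 + G(-19)) = (-1708 + 2666)/(2207 + √(-11 + 3*(-19))) = 958/(2207 + √(-11 - 57)) = 958/(2207 + √(-68)) = 958/(2207 + 2*I*√17)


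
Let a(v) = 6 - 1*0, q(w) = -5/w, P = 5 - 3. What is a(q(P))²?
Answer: 36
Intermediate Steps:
P = 2
a(v) = 6 (a(v) = 6 + 0 = 6)
a(q(P))² = 6² = 36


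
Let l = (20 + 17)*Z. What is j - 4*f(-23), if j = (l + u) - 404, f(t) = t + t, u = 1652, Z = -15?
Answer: 877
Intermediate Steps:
f(t) = 2*t
l = -555 (l = (20 + 17)*(-15) = 37*(-15) = -555)
j = 693 (j = (-555 + 1652) - 404 = 1097 - 404 = 693)
j - 4*f(-23) = 693 - 8*(-23) = 693 - 4*(-46) = 693 + 184 = 877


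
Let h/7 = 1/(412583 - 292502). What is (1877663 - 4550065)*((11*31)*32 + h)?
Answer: -3501712154887358/120081 ≈ -2.9161e+10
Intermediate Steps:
h = 7/120081 (h = 7/(412583 - 292502) = 7/120081 ≈ 5.8294e-5)
(1877663 - 4550065)*((11*31)*32 + h) = (1877663 - 4550065)*((11*31)*32 + 7/120081) = -2672402*(341*32 + 7/120081) = -2672402*(10912 + 7/120081) = -2672402*1310323879/120081 = -3501712154887358/120081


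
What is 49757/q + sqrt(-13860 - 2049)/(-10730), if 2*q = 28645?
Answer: 99514/28645 - I*sqrt(15909)/10730 ≈ 3.474 - 0.011755*I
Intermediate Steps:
q = 28645/2 (q = (1/2)*28645 = 28645/2 ≈ 14323.)
49757/q + sqrt(-13860 - 2049)/(-10730) = 49757/(28645/2) + sqrt(-13860 - 2049)/(-10730) = 49757*(2/28645) + sqrt(-15909)*(-1/10730) = 99514/28645 + (I*sqrt(15909))*(-1/10730) = 99514/28645 - I*sqrt(15909)/10730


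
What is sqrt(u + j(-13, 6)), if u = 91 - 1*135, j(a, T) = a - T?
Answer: 3*I*sqrt(7) ≈ 7.9373*I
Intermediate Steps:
u = -44 (u = 91 - 135 = -44)
sqrt(u + j(-13, 6)) = sqrt(-44 + (-13 - 1*6)) = sqrt(-44 + (-13 - 6)) = sqrt(-44 - 19) = sqrt(-63) = 3*I*sqrt(7)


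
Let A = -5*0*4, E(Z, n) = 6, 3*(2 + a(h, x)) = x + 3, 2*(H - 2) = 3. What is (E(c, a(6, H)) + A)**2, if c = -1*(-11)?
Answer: 36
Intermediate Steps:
H = 7/2 (H = 2 + (1/2)*3 = 2 + 3/2 = 7/2 ≈ 3.5000)
c = 11
a(h, x) = -1 + x/3 (a(h, x) = -2 + (x + 3)/3 = -2 + (3 + x)/3 = -2 + (1 + x/3) = -1 + x/3)
A = 0 (A = 0*4 = 0)
(E(c, a(6, H)) + A)**2 = (6 + 0)**2 = 6**2 = 36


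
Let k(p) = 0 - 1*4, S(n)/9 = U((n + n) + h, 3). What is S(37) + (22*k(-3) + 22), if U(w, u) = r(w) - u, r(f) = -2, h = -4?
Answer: -111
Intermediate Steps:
U(w, u) = -2 - u
S(n) = -45 (S(n) = 9*(-2 - 1*3) = 9*(-2 - 3) = 9*(-5) = -45)
k(p) = -4 (k(p) = 0 - 4 = -4)
S(37) + (22*k(-3) + 22) = -45 + (22*(-4) + 22) = -45 + (-88 + 22) = -45 - 66 = -111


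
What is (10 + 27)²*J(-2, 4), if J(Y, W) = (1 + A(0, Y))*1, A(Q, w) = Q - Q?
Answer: 1369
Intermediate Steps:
A(Q, w) = 0
J(Y, W) = 1 (J(Y, W) = (1 + 0)*1 = 1*1 = 1)
(10 + 27)²*J(-2, 4) = (10 + 27)²*1 = 37²*1 = 1369*1 = 1369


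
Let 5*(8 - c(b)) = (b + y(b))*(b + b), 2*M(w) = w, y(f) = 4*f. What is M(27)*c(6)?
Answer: -864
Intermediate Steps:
M(w) = w/2
c(b) = 8 - 2*b² (c(b) = 8 - (b + 4*b)*(b + b)/5 = 8 - 5*b*2*b/5 = 8 - 2*b²)
M(27)*c(6) = ((½)*27)*(8 - 2*6²) = 27*(8 - 2*36)/2 = 27*(8 - 72)/2 = (27/2)*(-64) = -864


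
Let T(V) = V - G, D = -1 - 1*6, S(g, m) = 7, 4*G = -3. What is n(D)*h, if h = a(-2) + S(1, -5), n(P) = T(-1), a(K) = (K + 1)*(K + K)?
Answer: -11/4 ≈ -2.7500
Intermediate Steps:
G = -¾ (G = (¼)*(-3) = -¾ ≈ -0.75000)
a(K) = 2*K*(1 + K) (a(K) = (1 + K)*(2*K) = 2*K*(1 + K))
D = -7 (D = -1 - 6 = -7)
T(V) = ¾ + V (T(V) = V - 1*(-¾) = V + ¾ = ¾ + V)
n(P) = -¼ (n(P) = ¾ - 1 = -¼)
h = 11 (h = 2*(-2)*(1 - 2) + 7 = 2*(-2)*(-1) + 7 = 4 + 7 = 11)
n(D)*h = -¼*11 = -11/4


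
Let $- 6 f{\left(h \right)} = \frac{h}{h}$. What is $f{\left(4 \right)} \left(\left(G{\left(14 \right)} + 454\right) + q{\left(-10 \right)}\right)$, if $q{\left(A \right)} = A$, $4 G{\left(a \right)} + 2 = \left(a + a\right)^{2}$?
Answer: $- \frac{1279}{12} \approx -106.58$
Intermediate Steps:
$G{\left(a \right)} = - \frac{1}{2} + a^{2}$ ($G{\left(a \right)} = - \frac{1}{2} + \frac{\left(a + a\right)^{2}}{4} = - \frac{1}{2} + \frac{\left(2 a\right)^{2}}{4} = - \frac{1}{2} + \frac{4 a^{2}}{4} = - \frac{1}{2} + a^{2}$)
$f{\left(h \right)} = - \frac{1}{6}$ ($f{\left(h \right)} = - \frac{h \frac{1}{h}}{6} = \left(- \frac{1}{6}\right) 1 = - \frac{1}{6}$)
$f{\left(4 \right)} \left(\left(G{\left(14 \right)} + 454\right) + q{\left(-10 \right)}\right) = - \frac{\left(\left(- \frac{1}{2} + 14^{2}\right) + 454\right) - 10}{6} = - \frac{\left(\left(- \frac{1}{2} + 196\right) + 454\right) - 10}{6} = - \frac{\left(\frac{391}{2} + 454\right) - 10}{6} = - \frac{\frac{1299}{2} - 10}{6} = \left(- \frac{1}{6}\right) \frac{1279}{2} = - \frac{1279}{12}$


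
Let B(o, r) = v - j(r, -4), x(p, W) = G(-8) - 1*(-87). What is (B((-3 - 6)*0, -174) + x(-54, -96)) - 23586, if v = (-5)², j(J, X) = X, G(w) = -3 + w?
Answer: -23481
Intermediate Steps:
v = 25
x(p, W) = 76 (x(p, W) = (-3 - 8) - 1*(-87) = -11 + 87 = 76)
B(o, r) = 29 (B(o, r) = 25 - 1*(-4) = 25 + 4 = 29)
(B((-3 - 6)*0, -174) + x(-54, -96)) - 23586 = (29 + 76) - 23586 = 105 - 23586 = -23481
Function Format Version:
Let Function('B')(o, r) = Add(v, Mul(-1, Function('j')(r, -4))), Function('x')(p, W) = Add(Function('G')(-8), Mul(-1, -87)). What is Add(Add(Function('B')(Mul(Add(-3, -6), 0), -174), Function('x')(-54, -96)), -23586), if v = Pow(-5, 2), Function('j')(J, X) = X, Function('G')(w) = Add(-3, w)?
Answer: -23481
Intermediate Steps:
v = 25
Function('x')(p, W) = 76 (Function('x')(p, W) = Add(Add(-3, -8), Mul(-1, -87)) = Add(-11, 87) = 76)
Function('B')(o, r) = 29 (Function('B')(o, r) = Add(25, Mul(-1, -4)) = Add(25, 4) = 29)
Add(Add(Function('B')(Mul(Add(-3, -6), 0), -174), Function('x')(-54, -96)), -23586) = Add(Add(29, 76), -23586) = Add(105, -23586) = -23481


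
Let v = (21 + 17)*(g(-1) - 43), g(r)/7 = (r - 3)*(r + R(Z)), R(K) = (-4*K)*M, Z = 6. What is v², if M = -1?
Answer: 681523236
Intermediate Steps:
R(K) = 4*K (R(K) = -4*K*(-1) = 4*K)
g(r) = 7*(-3 + r)*(24 + r) (g(r) = 7*((r - 3)*(r + 4*6)) = 7*((-3 + r)*(r + 24)) = 7*((-3 + r)*(24 + r)) = 7*(-3 + r)*(24 + r))
v = -26106 (v = (21 + 17)*((-504 + 7*(-1)² + 147*(-1)) - 43) = 38*((-504 + 7*1 - 147) - 43) = 38*((-504 + 7 - 147) - 43) = 38*(-644 - 43) = 38*(-687) = -26106)
v² = (-26106)² = 681523236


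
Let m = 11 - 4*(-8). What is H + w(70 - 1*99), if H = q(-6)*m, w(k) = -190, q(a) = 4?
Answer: -18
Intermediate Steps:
m = 43 (m = 11 + 32 = 43)
H = 172 (H = 4*43 = 172)
H + w(70 - 1*99) = 172 - 190 = -18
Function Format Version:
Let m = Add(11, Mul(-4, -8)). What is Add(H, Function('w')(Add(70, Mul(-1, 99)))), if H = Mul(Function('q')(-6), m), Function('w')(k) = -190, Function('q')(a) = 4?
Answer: -18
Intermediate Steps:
m = 43 (m = Add(11, 32) = 43)
H = 172 (H = Mul(4, 43) = 172)
Add(H, Function('w')(Add(70, Mul(-1, 99)))) = Add(172, -190) = -18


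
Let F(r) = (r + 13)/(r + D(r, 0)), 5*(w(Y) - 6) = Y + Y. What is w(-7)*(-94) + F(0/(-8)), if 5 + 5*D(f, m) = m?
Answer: -1569/5 ≈ -313.80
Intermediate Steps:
D(f, m) = -1 + m/5
w(Y) = 6 + 2*Y/5 (w(Y) = 6 + (Y + Y)/5 = 6 + (2*Y)/5 = 6 + 2*Y/5)
F(r) = (13 + r)/(-1 + r) (F(r) = (r + 13)/(r + (-1 + (⅕)*0)) = (13 + r)/(r + (-1 + 0)) = (13 + r)/(r - 1) = (13 + r)/(-1 + r))
w(-7)*(-94) + F(0/(-8)) = (6 + (⅖)*(-7))*(-94) + (13 + 0/(-8))/(-1 + 0/(-8)) = (6 - 14/5)*(-94) + (13 + 0*(-⅛))/(-1 + 0*(-⅛)) = (16/5)*(-94) + (13 + 0)/(-1 + 0) = -1504/5 + 13/(-1) = -1504/5 - 1*13 = -1504/5 - 13 = -1569/5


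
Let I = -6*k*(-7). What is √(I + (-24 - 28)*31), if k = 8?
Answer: 2*I*√319 ≈ 35.721*I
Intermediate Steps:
I = 336 (I = -6*8*(-7) = -48*(-7) = 336)
√(I + (-24 - 28)*31) = √(336 + (-24 - 28)*31) = √(336 - 52*31) = √(336 - 1612) = √(-1276) = 2*I*√319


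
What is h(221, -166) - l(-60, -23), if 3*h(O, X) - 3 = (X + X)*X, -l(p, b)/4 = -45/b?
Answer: 1268185/69 ≈ 18380.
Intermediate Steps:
l(p, b) = 180/b (l(p, b) = -(-180)/b = 180/b)
h(O, X) = 1 + 2*X²/3 (h(O, X) = 1 + ((X + X)*X)/3 = 1 + ((2*X)*X)/3 = 1 + (2*X²)/3 = 1 + 2*X²/3)
h(221, -166) - l(-60, -23) = (1 + (⅔)*(-166)²) - 180/(-23) = (1 + (⅔)*27556) - 180*(-1)/23 = (1 + 55112/3) - 1*(-180/23) = 55115/3 + 180/23 = 1268185/69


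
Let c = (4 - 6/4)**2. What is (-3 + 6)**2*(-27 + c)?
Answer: -747/4 ≈ -186.75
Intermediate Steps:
c = 25/4 (c = (4 - 6*1/4)**2 = (4 - 3/2)**2 = (5/2)**2 = 25/4 ≈ 6.2500)
(-3 + 6)**2*(-27 + c) = (-3 + 6)**2*(-27 + 25/4) = 3**2*(-83/4) = 9*(-83/4) = -747/4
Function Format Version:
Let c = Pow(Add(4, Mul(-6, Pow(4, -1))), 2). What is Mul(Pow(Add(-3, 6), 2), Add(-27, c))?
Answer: Rational(-747, 4) ≈ -186.75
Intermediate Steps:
c = Rational(25, 4) (c = Pow(Add(4, Mul(-6, Rational(1, 4))), 2) = Pow(Add(4, Rational(-3, 2)), 2) = Pow(Rational(5, 2), 2) = Rational(25, 4) ≈ 6.2500)
Mul(Pow(Add(-3, 6), 2), Add(-27, c)) = Mul(Pow(Add(-3, 6), 2), Add(-27, Rational(25, 4))) = Mul(Pow(3, 2), Rational(-83, 4)) = Mul(9, Rational(-83, 4)) = Rational(-747, 4)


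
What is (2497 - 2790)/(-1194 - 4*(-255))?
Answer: 293/174 ≈ 1.6839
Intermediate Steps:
(2497 - 2790)/(-1194 - 4*(-255)) = -293/(-1194 + 1020) = -293/(-174) = -293*(-1/174) = 293/174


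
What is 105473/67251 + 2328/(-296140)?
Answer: 267915637/171687165 ≈ 1.5605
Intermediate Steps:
105473/67251 + 2328/(-296140) = 105473*(1/67251) + 2328*(-1/296140) = 3637/2319 - 582/74035 = 267915637/171687165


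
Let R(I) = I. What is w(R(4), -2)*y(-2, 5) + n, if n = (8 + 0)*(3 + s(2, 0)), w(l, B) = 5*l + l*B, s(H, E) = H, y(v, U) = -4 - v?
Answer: 16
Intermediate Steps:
w(l, B) = 5*l + B*l
n = 40 (n = (8 + 0)*(3 + 2) = 8*5 = 40)
w(R(4), -2)*y(-2, 5) + n = (4*(5 - 2))*(-4 - 1*(-2)) + 40 = (4*3)*(-4 + 2) + 40 = 12*(-2) + 40 = -24 + 40 = 16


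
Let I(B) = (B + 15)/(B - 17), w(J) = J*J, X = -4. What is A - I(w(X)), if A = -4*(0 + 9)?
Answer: -5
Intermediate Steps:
A = -36 (A = -4*9 = -36)
w(J) = J**2
I(B) = (15 + B)/(-17 + B)
A - I(w(X)) = -36 - (15 + (-4)**2)/(-17 + (-4)**2) = -36 - (15 + 16)/(-17 + 16) = -36 - 31/(-1) = -36 - (-1)*31 = -36 - 1*(-31) = -36 + 31 = -5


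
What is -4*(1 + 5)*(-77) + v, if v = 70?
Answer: 1918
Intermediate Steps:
-4*(1 + 5)*(-77) + v = -4*(1 + 5)*(-77) + 70 = -4*6*(-77) + 70 = -24*(-77) + 70 = 1848 + 70 = 1918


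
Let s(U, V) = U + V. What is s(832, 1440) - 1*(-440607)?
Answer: 442879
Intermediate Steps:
s(832, 1440) - 1*(-440607) = (832 + 1440) - 1*(-440607) = 2272 + 440607 = 442879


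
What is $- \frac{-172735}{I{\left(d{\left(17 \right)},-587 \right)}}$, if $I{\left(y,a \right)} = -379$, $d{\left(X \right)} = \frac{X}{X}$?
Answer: $- \frac{172735}{379} \approx -455.77$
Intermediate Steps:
$d{\left(X \right)} = 1$
$- \frac{-172735}{I{\left(d{\left(17 \right)},-587 \right)}} = - \frac{-172735}{-379} = - \frac{\left(-172735\right) \left(-1\right)}{379} = \left(-1\right) \frac{172735}{379} = - \frac{172735}{379}$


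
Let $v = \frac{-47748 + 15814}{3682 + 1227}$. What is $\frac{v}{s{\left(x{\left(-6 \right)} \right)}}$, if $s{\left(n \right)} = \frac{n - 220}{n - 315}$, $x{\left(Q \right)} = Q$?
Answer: $- \frac{5125407}{554717} \approx -9.2397$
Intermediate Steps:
$v = - \frac{31934}{4909} \approx -6.5052$
$s{\left(n \right)} = \frac{-220 + n}{-315 + n}$
$\frac{v}{s{\left(x{\left(-6 \right)} \right)}} = - \frac{31934}{4909 \frac{-220 - 6}{-315 - 6}} = - \frac{31934}{4909 \frac{1}{-321} \left(-226\right)} = - \frac{31934}{4909 \left(\left(- \frac{1}{321}\right) \left(-226\right)\right)} = - \frac{31934}{4909 \cdot \frac{226}{321}} = \left(- \frac{31934}{4909}\right) \frac{321}{226} = - \frac{5125407}{554717}$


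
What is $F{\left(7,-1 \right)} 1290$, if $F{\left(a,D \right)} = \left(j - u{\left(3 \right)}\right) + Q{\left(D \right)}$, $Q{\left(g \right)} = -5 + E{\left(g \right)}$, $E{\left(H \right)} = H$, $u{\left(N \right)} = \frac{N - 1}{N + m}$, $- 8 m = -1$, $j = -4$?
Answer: $- \frac{68628}{5} \approx -13726.0$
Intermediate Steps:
$m = \frac{1}{8}$ ($m = \left(- \frac{1}{8}\right) \left(-1\right) = \frac{1}{8} \approx 0.125$)
$u{\left(N \right)} = \frac{-1 + N}{\frac{1}{8} + N}$ ($u{\left(N \right)} = \frac{N - 1}{N + \frac{1}{8}} = \frac{-1 + N}{\frac{1}{8} + N}$)
$Q{\left(g \right)} = -5 + g$
$F{\left(a,D \right)} = - \frac{241}{25} + D$ ($F{\left(a,D \right)} = \left(-4 - \frac{8 \left(-1 + 3\right)}{1 + 8 \cdot 3}\right) + \left(-5 + D\right) = \left(-4 - 8 \frac{1}{1 + 24} \cdot 2\right) + \left(-5 + D\right) = \left(-4 - 8 \cdot \frac{1}{25} \cdot 2\right) + \left(-5 + D\right) = \left(-4 - \frac{16}{25}\right) + \left(-5 + D\right) = - \frac{116}{25} + \left(-5 + D\right) = - \frac{241}{25} + D$)
$F{\left(7,-1 \right)} 1290 = \left(- \frac{241}{25} - 1\right) 1290 = \left(- \frac{266}{25}\right) 1290 = - \frac{68628}{5}$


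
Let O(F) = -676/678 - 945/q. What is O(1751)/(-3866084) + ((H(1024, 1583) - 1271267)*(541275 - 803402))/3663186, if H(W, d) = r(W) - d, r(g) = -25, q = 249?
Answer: 6049163736293776294259/66413565542804748 ≈ 91083.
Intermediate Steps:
H(W, d) = -25 - d
O(F) = -134839/28137 (O(F) = -676/678 - 945/249 = -676*1/678 - 945*1/249 = -338/339 - 315/83 = -134839/28137)
O(1751)/(-3866084) + ((H(1024, 1583) - 1271267)*(541275 - 803402))/3663186 = -134839/28137/(-3866084) + (((-25 - 1*1583) - 1271267)*(541275 - 803402))/3663186 = -134839/28137*(-1/3866084) + (((-25 - 1583) - 1271267)*(-262127))*(1/3663186) = 134839/108780005508 + ((-1608 - 1271267)*(-262127))*(1/3663186) = 134839/108780005508 - 1272875*(-262127)*(1/3663186) = 134839/108780005508 + 333654905125*(1/3663186) = 134839/108780005508 + 333654905125/3663186 = 6049163736293776294259/66413565542804748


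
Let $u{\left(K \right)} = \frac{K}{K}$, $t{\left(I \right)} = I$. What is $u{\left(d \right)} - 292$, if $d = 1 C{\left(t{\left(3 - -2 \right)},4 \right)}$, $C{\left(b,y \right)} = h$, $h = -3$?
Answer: $-291$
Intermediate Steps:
$C{\left(b,y \right)} = -3$
$d = -3$ ($d = 1 \left(-3\right) = -3$)
$u{\left(K \right)} = 1$
$u{\left(d \right)} - 292 = 1 - 292 = -291$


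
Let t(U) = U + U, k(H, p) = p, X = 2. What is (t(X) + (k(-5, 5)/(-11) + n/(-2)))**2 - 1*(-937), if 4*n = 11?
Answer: 7292609/7744 ≈ 941.71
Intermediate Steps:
n = 11/4 (n = (1/4)*11 = 11/4 ≈ 2.7500)
t(U) = 2*U
(t(X) + (k(-5, 5)/(-11) + n/(-2)))**2 - 1*(-937) = (2*2 + (5/(-11) + (11/4)/(-2)))**2 - 1*(-937) = (4 + (5*(-1/11) + (11/4)*(-1/2)))**2 + 937 = (4 + (-5/11 - 11/8))**2 + 937 = (4 - 161/88)**2 + 937 = (191/88)**2 + 937 = 36481/7744 + 937 = 7292609/7744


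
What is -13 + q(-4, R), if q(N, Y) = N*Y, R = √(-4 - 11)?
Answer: -13 - 4*I*√15 ≈ -13.0 - 15.492*I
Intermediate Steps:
R = I*√15 (R = √(-15) = I*√15 ≈ 3.873*I)
-13 + q(-4, R) = -13 - 4*I*√15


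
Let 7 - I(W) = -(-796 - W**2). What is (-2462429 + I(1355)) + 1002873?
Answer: -3296370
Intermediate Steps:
I(W) = -789 - W**2 (I(W) = 7 - (-1)*(-796 - W**2) = 7 - (796 + W**2) = 7 + (-796 - W**2) = -789 - W**2)
(-2462429 + I(1355)) + 1002873 = (-2462429 + (-789 - 1*1355**2)) + 1002873 = (-2462429 + (-789 - 1*1836025)) + 1002873 = (-2462429 + (-789 - 1836025)) + 1002873 = (-2462429 - 1836814) + 1002873 = -4299243 + 1002873 = -3296370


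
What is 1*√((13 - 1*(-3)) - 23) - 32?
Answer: -32 + I*√7 ≈ -32.0 + 2.6458*I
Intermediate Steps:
1*√((13 - 1*(-3)) - 23) - 32 = 1*√((13 + 3) - 23) - 32 = 1*√(16 - 23) - 32 = 1*√(-7) - 32 = 1*(I*√7) - 32 = I*√7 - 32 = -32 + I*√7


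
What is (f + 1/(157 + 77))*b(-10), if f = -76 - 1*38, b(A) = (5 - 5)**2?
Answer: 0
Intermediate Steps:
b(A) = 0 (b(A) = 0**2 = 0)
f = -114 (f = -76 - 38 = -114)
(f + 1/(157 + 77))*b(-10) = (-114 + 1/(157 + 77))*0 = (-114 + 1/234)*0 = -26675/234*0 = 0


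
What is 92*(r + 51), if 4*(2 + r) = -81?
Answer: 2645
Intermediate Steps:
r = -89/4 (r = -2 + (¼)*(-81) = -2 - 81/4 = -89/4 ≈ -22.250)
92*(r + 51) = 92*(-89/4 + 51) = 92*(115/4) = 2645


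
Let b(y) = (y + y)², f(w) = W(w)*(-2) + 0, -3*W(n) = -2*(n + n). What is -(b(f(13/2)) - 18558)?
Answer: 156206/9 ≈ 17356.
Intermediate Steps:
W(n) = 4*n/3 (W(n) = -(-2)*(n + n)/3 = -(-2)*2*n/3 = -(-4)*n/3 = 4*n/3)
f(w) = -8*w/3 (f(w) = (4*w/3)*(-2) + 0 = -8*w/3 + 0 = -8*w/3)
b(y) = 4*y² (b(y) = (2*y)² = 4*y²)
-(b(f(13/2)) - 18558) = -(4*(-104/(3*2))² - 18558) = -(4*(-8/3*13/2)² - 18558) = -(4*(-52/3)² - 18558) = -(4*(2704/9) - 18558) = -(10816/9 - 18558) = -1*(-156206/9) = 156206/9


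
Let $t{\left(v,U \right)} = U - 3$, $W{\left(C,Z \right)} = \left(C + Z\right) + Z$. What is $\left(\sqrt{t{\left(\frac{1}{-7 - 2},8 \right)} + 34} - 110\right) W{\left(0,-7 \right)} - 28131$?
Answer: $-26591 - 14 \sqrt{39} \approx -26678.0$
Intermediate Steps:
$W{\left(C,Z \right)} = C + 2 Z$
$t{\left(v,U \right)} = -3 + U$ ($t{\left(v,U \right)} = U - 3 = -3 + U$)
$\left(\sqrt{t{\left(\frac{1}{-7 - 2},8 \right)} + 34} - 110\right) W{\left(0,-7 \right)} - 28131 = \left(\sqrt{\left(-3 + 8\right) + 34} - 110\right) \left(0 + 2 \left(-7\right)\right) - 28131 = \left(\sqrt{5 + 34} - 110\right) \left(0 - 14\right) - 28131 = \left(\sqrt{39} - 110\right) \left(-14\right) - 28131 = \left(-110 + \sqrt{39}\right) \left(-14\right) - 28131 = \left(1540 - 14 \sqrt{39}\right) - 28131 = -26591 - 14 \sqrt{39}$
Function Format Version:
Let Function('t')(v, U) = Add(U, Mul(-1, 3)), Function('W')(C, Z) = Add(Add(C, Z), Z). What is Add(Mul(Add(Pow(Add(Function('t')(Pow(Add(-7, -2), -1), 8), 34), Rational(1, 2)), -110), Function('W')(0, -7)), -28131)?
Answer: Add(-26591, Mul(-14, Pow(39, Rational(1, 2)))) ≈ -26678.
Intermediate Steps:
Function('W')(C, Z) = Add(C, Mul(2, Z))
Function('t')(v, U) = Add(-3, U) (Function('t')(v, U) = Add(U, -3) = Add(-3, U))
Add(Mul(Add(Pow(Add(Function('t')(Pow(Add(-7, -2), -1), 8), 34), Rational(1, 2)), -110), Function('W')(0, -7)), -28131) = Add(Mul(Add(Pow(Add(Add(-3, 8), 34), Rational(1, 2)), -110), Add(0, Mul(2, -7))), -28131) = Add(Mul(Add(Pow(Add(5, 34), Rational(1, 2)), -110), Add(0, -14)), -28131) = Add(Mul(Add(Pow(39, Rational(1, 2)), -110), -14), -28131) = Add(Mul(Add(-110, Pow(39, Rational(1, 2))), -14), -28131) = Add(Add(1540, Mul(-14, Pow(39, Rational(1, 2)))), -28131) = Add(-26591, Mul(-14, Pow(39, Rational(1, 2))))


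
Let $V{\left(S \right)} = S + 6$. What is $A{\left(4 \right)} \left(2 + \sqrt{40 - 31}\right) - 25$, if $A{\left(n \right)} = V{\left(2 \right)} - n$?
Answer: $-5$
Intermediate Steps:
$V{\left(S \right)} = 6 + S$
$A{\left(n \right)} = 8 - n$ ($A{\left(n \right)} = \left(6 + 2\right) - n = 8 - n$)
$A{\left(4 \right)} \left(2 + \sqrt{40 - 31}\right) - 25 = \left(8 - 4\right) \left(2 + \sqrt{40 - 31}\right) - 25 = \left(8 - 4\right) \left(2 + \sqrt{9}\right) - 25 = 4 \left(2 + 3\right) - 25 = 4 \cdot 5 - 25 = 20 - 25 = -5$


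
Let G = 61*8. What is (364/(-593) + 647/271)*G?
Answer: 139093176/160703 ≈ 865.53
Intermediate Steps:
G = 488
(364/(-593) + 647/271)*G = (364/(-593) + 647/271)*488 = (364*(-1/593) + 647*(1/271))*488 = (-364/593 + 647/271)*488 = (285027/160703)*488 = 139093176/160703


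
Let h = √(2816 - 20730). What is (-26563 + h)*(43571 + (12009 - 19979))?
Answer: -945669363 + 462813*I*√106 ≈ -9.4567e+8 + 4.765e+6*I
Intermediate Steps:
h = 13*I*√106 (h = √(-17914) = 13*I*√106 ≈ 133.84*I)
(-26563 + h)*(43571 + (12009 - 19979)) = (-26563 + 13*I*√106)*(43571 + (12009 - 19979)) = (-26563 + 13*I*√106)*(43571 - 7970) = (-26563 + 13*I*√106)*35601 = -945669363 + 462813*I*√106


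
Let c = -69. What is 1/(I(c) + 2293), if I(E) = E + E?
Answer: 1/2155 ≈ 0.00046404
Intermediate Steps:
I(E) = 2*E
1/(I(c) + 2293) = 1/(2*(-69) + 2293) = 1/(-138 + 2293) = 1/2155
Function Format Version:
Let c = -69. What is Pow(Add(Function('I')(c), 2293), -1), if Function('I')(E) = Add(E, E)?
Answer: Rational(1, 2155) ≈ 0.00046404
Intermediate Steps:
Function('I')(E) = Mul(2, E)
Pow(Add(Function('I')(c), 2293), -1) = Pow(Add(Mul(2, -69), 2293), -1) = Pow(Add(-138, 2293), -1) = Pow(2155, -1) = Rational(1, 2155)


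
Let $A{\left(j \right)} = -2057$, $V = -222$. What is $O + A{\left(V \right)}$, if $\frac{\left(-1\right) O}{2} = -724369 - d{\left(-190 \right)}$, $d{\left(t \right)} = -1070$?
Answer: $1444541$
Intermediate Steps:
$O = 1446598$ ($O = - 2 \left(-724369 - -1070\right) = - 2 \left(-724369 + 1070\right) = \left(-2\right) \left(-723299\right) = 1446598$)
$O + A{\left(V \right)} = 1446598 - 2057 = 1444541$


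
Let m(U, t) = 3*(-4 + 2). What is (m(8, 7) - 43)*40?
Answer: -1960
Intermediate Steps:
m(U, t) = -6 (m(U, t) = 3*(-2) = -6)
(m(8, 7) - 43)*40 = (-6 - 43)*40 = -49*40 = -1960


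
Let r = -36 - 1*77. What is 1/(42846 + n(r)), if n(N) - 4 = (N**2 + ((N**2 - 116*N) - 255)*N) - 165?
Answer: -1/2839832 ≈ -3.5213e-7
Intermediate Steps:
r = -113 (r = -36 - 77 = -113)
n(N) = -161 + N**2 + N*(-255 + N**2 - 116*N) (n(N) = 4 + ((N**2 + ((N**2 - 116*N) - 255)*N) - 165) = 4 + ((N**2 + (-255 + N**2 - 116*N)*N) - 165) = 4 + ((N**2 + N*(-255 + N**2 - 116*N)) - 165) = 4 + (-165 + N**2 + N*(-255 + N**2 - 116*N)) = -161 + N**2 + N*(-255 + N**2 - 116*N))
1/(42846 + n(r)) = 1/(42846 + (-161 + (-113)**3 - 255*(-113) - 115*(-113)**2)) = 1/(42846 + (-161 - 1442897 + 28815 - 115*12769)) = 1/(42846 + (-161 - 1442897 + 28815 - 1468435)) = 1/(42846 - 2882678) = 1/(-2839832) = -1/2839832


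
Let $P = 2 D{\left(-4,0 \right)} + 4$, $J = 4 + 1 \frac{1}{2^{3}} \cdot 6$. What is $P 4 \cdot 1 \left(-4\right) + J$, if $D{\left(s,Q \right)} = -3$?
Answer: $\frac{147}{4} \approx 36.75$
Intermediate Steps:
$J = \frac{19}{4}$ ($J = 4 + 1 \cdot \frac{1}{8} \cdot 6 = 4 + \frac{1}{8} \cdot 6 = 4 + \frac{3}{4} = \frac{19}{4} \approx 4.75$)
$P = -2$ ($P = 2 \left(-3\right) + 4 = -6 + 4 = -2$)
$P 4 \cdot 1 \left(-4\right) + J = - 2 \cdot 4 \cdot 1 \left(-4\right) + \frac{19}{4} = - 2 \cdot 4 \left(-4\right) + \frac{19}{4} = \left(-2\right) \left(-16\right) + \frac{19}{4} = 32 + \frac{19}{4} = \frac{147}{4}$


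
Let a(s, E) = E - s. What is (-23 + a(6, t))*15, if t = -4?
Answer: -495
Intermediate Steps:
(-23 + a(6, t))*15 = (-23 + (-4 - 1*6))*15 = (-23 + (-4 - 6))*15 = (-23 - 10)*15 = -33*15 = -495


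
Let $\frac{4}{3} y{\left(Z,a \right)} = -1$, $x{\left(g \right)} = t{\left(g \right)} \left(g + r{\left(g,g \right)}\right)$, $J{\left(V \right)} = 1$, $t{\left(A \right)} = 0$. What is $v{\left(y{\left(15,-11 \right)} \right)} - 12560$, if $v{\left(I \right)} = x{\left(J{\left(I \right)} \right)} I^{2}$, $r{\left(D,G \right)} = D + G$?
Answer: $-12560$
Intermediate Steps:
$x{\left(g \right)} = 0$ ($x{\left(g \right)} = 0 \left(g + \left(g + g\right)\right) = 0 \left(g + 2 g\right) = 0 \cdot 3 g = 0$)
$y{\left(Z,a \right)} = - \frac{3}{4}$ ($y{\left(Z,a \right)} = \frac{3}{4} \left(-1\right) = - \frac{3}{4}$)
$v{\left(I \right)} = 0$ ($v{\left(I \right)} = 0 I^{2} = 0$)
$v{\left(y{\left(15,-11 \right)} \right)} - 12560 = 0 - 12560 = -12560$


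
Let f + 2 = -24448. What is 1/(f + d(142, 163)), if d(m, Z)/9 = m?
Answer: -1/23172 ≈ -4.3156e-5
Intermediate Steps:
d(m, Z) = 9*m
f = -24450 (f = -2 - 24448 = -24450)
1/(f + d(142, 163)) = 1/(-24450 + 9*142) = 1/(-24450 + 1278) = 1/(-23172) = -1/23172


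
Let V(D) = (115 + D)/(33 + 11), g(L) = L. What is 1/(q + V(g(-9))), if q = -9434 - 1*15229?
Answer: -22/542533 ≈ -4.0551e-5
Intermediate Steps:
V(D) = 115/44 + D/44 (V(D) = (115 + D)/44 = (115 + D)*(1/44) = 115/44 + D/44)
q = -24663 (q = -9434 - 15229 = -24663)
1/(q + V(g(-9))) = 1/(-24663 + (115/44 + (1/44)*(-9))) = 1/(-24663 + (115/44 - 9/44)) = 1/(-24663 + 53/22) = 1/(-542533/22) = -22/542533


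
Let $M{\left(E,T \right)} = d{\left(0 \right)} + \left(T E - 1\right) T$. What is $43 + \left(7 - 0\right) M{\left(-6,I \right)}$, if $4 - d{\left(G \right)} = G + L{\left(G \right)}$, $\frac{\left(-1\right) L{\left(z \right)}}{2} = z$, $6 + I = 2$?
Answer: $-573$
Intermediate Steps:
$I = -4$ ($I = -6 + 2 = -4$)
$L{\left(z \right)} = - 2 z$
$d{\left(G \right)} = 4 + G$ ($d{\left(G \right)} = 4 - \left(G - 2 G\right) = 4 - - G = 4 + G$)
$M{\left(E,T \right)} = 4 + T \left(-1 + E T\right)$ ($M{\left(E,T \right)} = \left(4 + 0\right) + \left(T E - 1\right) T = 4 + \left(E T - 1\right) T = 4 + \left(-1 + E T\right) T = 4 + T \left(-1 + E T\right)$)
$43 + \left(7 - 0\right) M{\left(-6,I \right)} = 43 + \left(7 - 0\right) \left(4 - -4 - 6 \left(-4\right)^{2}\right) = 43 + \left(7 + 0\right) \left(4 + 4 - 96\right) = 43 + 7 \left(4 + 4 - 96\right) = 43 + 7 \left(-88\right) = 43 - 616 = -573$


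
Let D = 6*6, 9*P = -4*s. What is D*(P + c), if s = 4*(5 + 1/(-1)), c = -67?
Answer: -2668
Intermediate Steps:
s = 16 (s = 4*(5 - 1) = 4*4 = 16)
P = -64/9 (P = (-4*16)/9 = (1/9)*(-64) = -64/9 ≈ -7.1111)
D = 36
D*(P + c) = 36*(-64/9 - 67) = 36*(-667/9) = -2668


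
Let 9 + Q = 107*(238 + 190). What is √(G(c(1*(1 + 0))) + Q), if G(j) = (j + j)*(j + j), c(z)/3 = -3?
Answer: √46111 ≈ 214.73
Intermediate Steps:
c(z) = -9 (c(z) = 3*(-3) = -9)
G(j) = 4*j² (G(j) = (2*j)*(2*j) = 4*j²)
Q = 45787 (Q = -9 + 107*(238 + 190) = -9 + 107*428 = -9 + 45796 = 45787)
√(G(c(1*(1 + 0))) + Q) = √(4*(-9)² + 45787) = √(4*81 + 45787) = √(324 + 45787) = √46111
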